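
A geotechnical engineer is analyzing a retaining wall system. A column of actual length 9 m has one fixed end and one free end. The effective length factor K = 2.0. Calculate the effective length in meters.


L_eff = K * L
= 2.0 * 9
= 18.0 m

18.0 m


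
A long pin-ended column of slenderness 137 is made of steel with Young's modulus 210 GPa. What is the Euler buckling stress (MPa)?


sigma_cr = pi^2 * E / lambda^2
= 9.8696 * 210000.0 / 137^2
= 9.8696 * 210000.0 / 18769
= 110.4277 MPa

110.4277 MPa


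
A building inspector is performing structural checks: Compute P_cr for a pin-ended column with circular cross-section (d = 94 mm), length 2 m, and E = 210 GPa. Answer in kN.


I = pi * d^4 / 64 = 3832492.5 mm^4
L = 2000.0 mm
P_cr = pi^2 * E * I / L^2
= 9.8696 * 210000.0 * 3832492.5 / 2000.0^2
= 1985822.2 N = 1985.8222 kN

1985.8222 kN


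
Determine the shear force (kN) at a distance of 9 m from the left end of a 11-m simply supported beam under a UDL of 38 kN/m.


R_A = w * L / 2 = 38 * 11 / 2 = 209.0 kN
V(x) = R_A - w * x = 209.0 - 38 * 9
= -133.0 kN

-133.0 kN


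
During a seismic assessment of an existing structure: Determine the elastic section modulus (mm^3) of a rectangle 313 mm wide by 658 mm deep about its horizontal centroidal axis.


S = b * h^2 / 6
= 313 * 658^2 / 6
= 313 * 432964 / 6
= 22586288.67 mm^3

22586288.67 mm^3


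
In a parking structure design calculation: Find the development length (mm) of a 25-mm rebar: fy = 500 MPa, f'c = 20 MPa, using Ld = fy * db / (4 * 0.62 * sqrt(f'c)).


Ld = (fy * db) / (4 * 0.62 * sqrt(f'c))
= (500 * 25) / (4 * 0.62 * sqrt(20))
= 12500 / 11.0909
= 1127.05 mm

1127.05 mm


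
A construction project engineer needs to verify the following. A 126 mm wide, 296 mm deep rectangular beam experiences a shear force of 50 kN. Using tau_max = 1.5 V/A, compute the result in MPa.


A = b * h = 126 * 296 = 37296 mm^2
V = 50 kN = 50000.0 N
tau_max = 1.5 * V / A = 1.5 * 50000.0 / 37296
= 2.0109 MPa

2.0109 MPa


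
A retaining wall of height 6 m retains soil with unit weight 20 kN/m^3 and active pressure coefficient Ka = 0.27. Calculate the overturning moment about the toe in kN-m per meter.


Pa = 0.5 * Ka * gamma * H^2
= 0.5 * 0.27 * 20 * 6^2
= 97.2 kN/m
Arm = H / 3 = 6 / 3 = 2.0 m
Mo = Pa * arm = Pa * H / 3 = 97.2 * 6 / 3 = 194.4 kN-m/m

194.4 kN-m/m


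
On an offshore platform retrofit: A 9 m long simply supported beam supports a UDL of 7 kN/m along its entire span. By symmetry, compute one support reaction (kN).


Total load = w * L = 7 * 9 = 63 kN
By symmetry, each reaction R = total / 2 = 63 / 2 = 31.5 kN

31.5 kN


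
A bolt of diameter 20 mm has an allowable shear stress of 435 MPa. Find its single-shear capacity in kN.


A = pi * d^2 / 4 = pi * 20^2 / 4 = 314.1593 mm^2
V = f_v * A / 1000 = 435 * 314.1593 / 1000
= 136.6593 kN

136.6593 kN


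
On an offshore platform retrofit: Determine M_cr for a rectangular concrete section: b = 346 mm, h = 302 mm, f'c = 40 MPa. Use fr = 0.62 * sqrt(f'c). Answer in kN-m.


fr = 0.62 * sqrt(40) = 0.62 * 6.3246 = 3.9212 MPa
I = 346 * 302^3 / 12 = 794174030.67 mm^4
y_t = 151.0 mm
M_cr = fr * I / y_t = 3.9212 * 794174030.67 / 151.0 N-mm
= 20.6234 kN-m

20.6234 kN-m


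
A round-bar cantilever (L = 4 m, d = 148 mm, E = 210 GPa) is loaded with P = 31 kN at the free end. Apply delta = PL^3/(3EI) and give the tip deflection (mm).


I = pi * d^4 / 64 = pi * 148^4 / 64 = 23551401.72 mm^4
L = 4000.0 mm, P = 31000.0 N, E = 210000.0 MPa
delta = P * L^3 / (3 * E * I)
= 31000.0 * 4000.0^3 / (3 * 210000.0 * 23551401.72)
= 133.7163 mm

133.7163 mm


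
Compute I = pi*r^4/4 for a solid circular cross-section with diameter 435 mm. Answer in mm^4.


r = d / 2 = 435 / 2 = 217.5 mm
I = pi * r^4 / 4 = pi * 217.5^4 / 4
= 1757627854.33 mm^4

1757627854.33 mm^4


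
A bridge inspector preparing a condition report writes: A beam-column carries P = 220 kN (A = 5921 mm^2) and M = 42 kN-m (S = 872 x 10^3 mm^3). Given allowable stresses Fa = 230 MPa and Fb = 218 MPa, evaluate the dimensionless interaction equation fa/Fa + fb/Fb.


f_a = P / A = 220000.0 / 5921 = 37.1559 MPa
f_b = M / S = 42000000.0 / 872000.0 = 48.1651 MPa
Ratio = f_a / Fa + f_b / Fb
= 37.1559 / 230 + 48.1651 / 218
= 0.3825 (dimensionless)

0.3825 (dimensionless)


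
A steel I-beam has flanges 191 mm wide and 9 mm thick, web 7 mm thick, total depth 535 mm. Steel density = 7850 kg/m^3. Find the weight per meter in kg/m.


A_flanges = 2 * 191 * 9 = 3438 mm^2
A_web = (535 - 2 * 9) * 7 = 3619 mm^2
A_total = 3438 + 3619 = 7057 mm^2 = 0.007057 m^2
Weight = rho * A = 7850 * 0.007057 = 55.3974 kg/m

55.3974 kg/m


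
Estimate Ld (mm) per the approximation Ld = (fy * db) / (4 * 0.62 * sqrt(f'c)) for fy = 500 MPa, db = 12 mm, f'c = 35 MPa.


Ld = (fy * db) / (4 * 0.62 * sqrt(f'c))
= (500 * 12) / (4 * 0.62 * sqrt(35))
= 6000 / 14.6719
= 408.95 mm

408.95 mm


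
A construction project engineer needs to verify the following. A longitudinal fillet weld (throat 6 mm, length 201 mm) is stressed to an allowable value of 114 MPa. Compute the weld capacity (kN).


Strength = throat * length * allowable stress
= 6 * 201 * 114 N
= 137484 N
= 137.48 kN

137.48 kN


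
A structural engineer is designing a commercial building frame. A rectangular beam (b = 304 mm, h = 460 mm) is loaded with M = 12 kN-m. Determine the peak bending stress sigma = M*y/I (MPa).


I = b * h^3 / 12 = 304 * 460^3 / 12 = 2465845333.33 mm^4
y = h / 2 = 460 / 2 = 230.0 mm
M = 12 kN-m = 12000000.0 N-mm
sigma = M * y / I = 12000000.0 * 230.0 / 2465845333.33
= 1.12 MPa

1.12 MPa


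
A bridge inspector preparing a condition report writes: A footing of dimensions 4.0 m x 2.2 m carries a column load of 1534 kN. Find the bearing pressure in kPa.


A = 4.0 * 2.2 = 8.8 m^2
q = P / A = 1534 / 8.8
= 174.3182 kPa

174.3182 kPa


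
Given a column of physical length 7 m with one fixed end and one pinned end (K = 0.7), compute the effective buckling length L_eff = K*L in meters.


L_eff = K * L
= 0.7 * 7
= 4.9 m

4.9 m


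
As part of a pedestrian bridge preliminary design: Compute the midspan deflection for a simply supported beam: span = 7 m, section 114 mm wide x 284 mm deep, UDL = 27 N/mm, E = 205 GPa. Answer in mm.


I = 114 * 284^3 / 12 = 217609888.0 mm^4
L = 7000.0 mm, w = 27 N/mm, E = 205000.0 MPa
delta = 5 * w * L^4 / (384 * E * I)
= 5 * 27 * 7000.0^4 / (384 * 205000.0 * 217609888.0)
= 18.9218 mm

18.9218 mm


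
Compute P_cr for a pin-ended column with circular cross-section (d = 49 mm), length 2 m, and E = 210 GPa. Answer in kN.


I = pi * d^4 / 64 = 282979.01 mm^4
L = 2000.0 mm
P_cr = pi^2 * E * I / L^2
= 9.8696 * 210000.0 * 282979.01 / 2000.0^2
= 146626.77 N = 146.6268 kN

146.6268 kN


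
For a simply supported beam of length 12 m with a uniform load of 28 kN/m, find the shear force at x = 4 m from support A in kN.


R_A = w * L / 2 = 28 * 12 / 2 = 168.0 kN
V(x) = R_A - w * x = 168.0 - 28 * 4
= 56.0 kN

56.0 kN


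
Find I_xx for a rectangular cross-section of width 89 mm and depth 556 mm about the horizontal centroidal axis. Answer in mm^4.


I = b * h^3 / 12
= 89 * 556^3 / 12
= 89 * 171879616 / 12
= 1274773818.67 mm^4

1274773818.67 mm^4


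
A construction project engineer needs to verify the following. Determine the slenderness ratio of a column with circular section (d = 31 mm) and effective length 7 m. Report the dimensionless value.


Radius of gyration r = d / 4 = 31 / 4 = 7.75 mm
L_eff = 7000.0 mm
Slenderness ratio = L / r = 7000.0 / 7.75 = 903.23 (dimensionless)

903.23 (dimensionless)


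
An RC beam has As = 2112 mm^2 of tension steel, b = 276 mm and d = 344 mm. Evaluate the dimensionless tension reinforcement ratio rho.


rho = As / (b * d)
= 2112 / (276 * 344)
= 2112 / 94944
= 0.022245 (dimensionless)

0.022245 (dimensionless)


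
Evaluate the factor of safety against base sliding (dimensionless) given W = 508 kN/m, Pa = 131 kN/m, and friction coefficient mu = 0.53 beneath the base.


Resisting force = mu * W = 0.53 * 508 = 269.24 kN/m
FOS = Resisting / Driving = 269.24 / 131
= 2.0553 (dimensionless)

2.0553 (dimensionless)


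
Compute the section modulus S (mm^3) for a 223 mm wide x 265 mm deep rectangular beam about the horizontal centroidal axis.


S = b * h^2 / 6
= 223 * 265^2 / 6
= 223 * 70225 / 6
= 2610029.17 mm^3

2610029.17 mm^3


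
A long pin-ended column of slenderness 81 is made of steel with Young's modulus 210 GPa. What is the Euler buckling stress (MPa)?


sigma_cr = pi^2 * E / lambda^2
= 9.8696 * 210000.0 / 81^2
= 9.8696 * 210000.0 / 6561
= 315.8995 MPa

315.8995 MPa


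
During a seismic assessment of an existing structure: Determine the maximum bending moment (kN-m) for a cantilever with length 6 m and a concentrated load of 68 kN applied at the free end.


For a cantilever with a point load at the free end:
M_max = P * L = 68 * 6 = 408 kN-m

408 kN-m


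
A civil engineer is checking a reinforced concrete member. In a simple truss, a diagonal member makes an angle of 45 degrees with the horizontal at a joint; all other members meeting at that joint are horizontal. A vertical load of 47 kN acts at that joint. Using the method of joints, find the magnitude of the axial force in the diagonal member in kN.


At the joint, only the diagonal has a vertical component, so vertical equilibrium gives:
F * sin(45) = 47
F = 47 / sin(45)
= 47 / 0.707107
= 66.47 kN

66.47 kN


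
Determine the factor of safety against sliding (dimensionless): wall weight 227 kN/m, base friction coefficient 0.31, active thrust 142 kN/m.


Resisting force = mu * W = 0.31 * 227 = 70.37 kN/m
FOS = Resisting / Driving = 70.37 / 142
= 0.4956 (dimensionless)

0.4956 (dimensionless)


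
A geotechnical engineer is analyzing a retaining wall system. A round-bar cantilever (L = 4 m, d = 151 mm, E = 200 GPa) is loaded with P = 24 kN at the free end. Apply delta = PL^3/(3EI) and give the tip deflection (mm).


I = pi * d^4 / 64 = pi * 151^4 / 64 = 25519824.76 mm^4
L = 4000.0 mm, P = 24000.0 N, E = 200000.0 MPa
delta = P * L^3 / (3 * E * I)
= 24000.0 * 4000.0^3 / (3 * 200000.0 * 25519824.76)
= 100.3142 mm

100.3142 mm


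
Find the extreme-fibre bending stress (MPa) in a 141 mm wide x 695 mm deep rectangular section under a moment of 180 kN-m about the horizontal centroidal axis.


I = b * h^3 / 12 = 141 * 695^3 / 12 = 3944502906.25 mm^4
y = h / 2 = 695 / 2 = 347.5 mm
M = 180 kN-m = 180000000.0 N-mm
sigma = M * y / I = 180000000.0 * 347.5 / 3944502906.25
= 15.86 MPa

15.86 MPa


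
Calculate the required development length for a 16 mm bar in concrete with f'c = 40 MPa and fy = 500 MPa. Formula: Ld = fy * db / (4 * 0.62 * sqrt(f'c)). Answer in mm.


Ld = (fy * db) / (4 * 0.62 * sqrt(f'c))
= (500 * 16) / (4 * 0.62 * sqrt(40))
= 8000 / 15.6849
= 510.04 mm

510.04 mm


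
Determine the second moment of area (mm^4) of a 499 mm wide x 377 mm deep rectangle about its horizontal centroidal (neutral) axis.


I = b * h^3 / 12
= 499 * 377^3 / 12
= 499 * 53582633 / 12
= 2228144488.92 mm^4

2228144488.92 mm^4


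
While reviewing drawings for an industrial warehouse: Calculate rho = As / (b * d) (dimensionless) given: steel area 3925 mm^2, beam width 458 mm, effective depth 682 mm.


rho = As / (b * d)
= 3925 / (458 * 682)
= 3925 / 312356
= 0.012566 (dimensionless)

0.012566 (dimensionless)


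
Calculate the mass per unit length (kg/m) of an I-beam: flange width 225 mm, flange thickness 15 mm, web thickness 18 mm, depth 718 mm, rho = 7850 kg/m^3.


A_flanges = 2 * 225 * 15 = 6750 mm^2
A_web = (718 - 2 * 15) * 18 = 12384 mm^2
A_total = 6750 + 12384 = 19134 mm^2 = 0.019134 m^2
Weight = rho * A = 7850 * 0.019134 = 150.2019 kg/m

150.2019 kg/m


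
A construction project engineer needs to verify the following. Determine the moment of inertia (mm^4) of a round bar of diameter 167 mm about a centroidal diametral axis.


r = d / 2 = 167 / 2 = 83.5 mm
I = pi * r^4 / 4 = pi * 83.5^4 / 4
= 38179987.63 mm^4

38179987.63 mm^4


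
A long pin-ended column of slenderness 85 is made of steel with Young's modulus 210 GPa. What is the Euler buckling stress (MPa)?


sigma_cr = pi^2 * E / lambda^2
= 9.8696 * 210000.0 / 85^2
= 9.8696 * 210000.0 / 7225
= 286.8674 MPa

286.8674 MPa


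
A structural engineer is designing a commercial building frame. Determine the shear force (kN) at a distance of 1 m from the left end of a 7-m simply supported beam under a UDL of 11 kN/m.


R_A = w * L / 2 = 11 * 7 / 2 = 38.5 kN
V(x) = R_A - w * x = 38.5 - 11 * 1
= 27.5 kN

27.5 kN


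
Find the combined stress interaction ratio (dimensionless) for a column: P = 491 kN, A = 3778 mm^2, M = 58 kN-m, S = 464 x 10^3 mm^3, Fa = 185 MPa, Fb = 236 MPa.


f_a = P / A = 491000.0 / 3778 = 129.9629 MPa
f_b = M / S = 58000000.0 / 464000.0 = 125.0 MPa
Ratio = f_a / Fa + f_b / Fb
= 129.9629 / 185 + 125.0 / 236
= 1.2322 (dimensionless)

1.2322 (dimensionless)


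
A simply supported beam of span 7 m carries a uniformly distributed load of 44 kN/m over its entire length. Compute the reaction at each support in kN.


Total load = w * L = 44 * 7 = 308 kN
By symmetry, each reaction R = total / 2 = 308 / 2 = 154.0 kN

154.0 kN


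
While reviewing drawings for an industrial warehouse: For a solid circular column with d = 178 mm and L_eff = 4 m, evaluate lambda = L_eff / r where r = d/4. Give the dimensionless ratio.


Radius of gyration r = d / 4 = 178 / 4 = 44.5 mm
L_eff = 4000.0 mm
Slenderness ratio = L / r = 4000.0 / 44.5 = 89.89 (dimensionless)

89.89 (dimensionless)


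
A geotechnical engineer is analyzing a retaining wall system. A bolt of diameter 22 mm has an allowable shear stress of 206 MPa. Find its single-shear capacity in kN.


A = pi * d^2 / 4 = pi * 22^2 / 4 = 380.1327 mm^2
V = f_v * A / 1000 = 206 * 380.1327 / 1000
= 78.3073 kN

78.3073 kN


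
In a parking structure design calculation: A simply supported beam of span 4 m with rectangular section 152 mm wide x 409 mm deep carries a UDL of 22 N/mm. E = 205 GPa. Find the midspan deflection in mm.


I = 152 * 409^3 / 12 = 866627100.67 mm^4
L = 4000.0 mm, w = 22 N/mm, E = 205000.0 MPa
delta = 5 * w * L^4 / (384 * E * I)
= 5 * 22 * 4000.0^4 / (384 * 205000.0 * 866627100.67)
= 0.4128 mm

0.4128 mm


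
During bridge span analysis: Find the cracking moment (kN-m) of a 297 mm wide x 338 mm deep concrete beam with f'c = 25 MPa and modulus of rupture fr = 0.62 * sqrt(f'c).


fr = 0.62 * sqrt(25) = 0.62 * 5.0 = 3.1 MPa
I = 297 * 338^3 / 12 = 955708182.0 mm^4
y_t = 169.0 mm
M_cr = fr * I / y_t = 3.1 * 955708182.0 / 169.0 N-mm
= 17.5307 kN-m

17.5307 kN-m


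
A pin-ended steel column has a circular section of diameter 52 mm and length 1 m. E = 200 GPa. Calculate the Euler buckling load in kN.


I = pi * d^4 / 64 = 358908.11 mm^4
L = 1000.0 mm
P_cr = pi^2 * E * I / L^2
= 9.8696 * 200000.0 * 358908.11 / 1000.0^2
= 708456.21 N = 708.4562 kN

708.4562 kN


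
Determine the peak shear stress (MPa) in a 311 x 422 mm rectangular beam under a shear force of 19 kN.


A = b * h = 311 * 422 = 131242 mm^2
V = 19 kN = 19000.0 N
tau_max = 1.5 * V / A = 1.5 * 19000.0 / 131242
= 0.2172 MPa

0.2172 MPa


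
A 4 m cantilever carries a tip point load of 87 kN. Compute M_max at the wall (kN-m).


For a cantilever with a point load at the free end:
M_max = P * L = 87 * 4 = 348 kN-m

348 kN-m


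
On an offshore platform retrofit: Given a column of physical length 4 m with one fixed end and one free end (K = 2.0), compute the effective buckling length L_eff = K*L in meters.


L_eff = K * L
= 2.0 * 4
= 8.0 m

8.0 m


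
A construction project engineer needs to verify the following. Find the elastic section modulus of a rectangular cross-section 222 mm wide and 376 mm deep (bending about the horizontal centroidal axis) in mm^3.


S = b * h^2 / 6
= 222 * 376^2 / 6
= 222 * 141376 / 6
= 5230912.0 mm^3

5230912.0 mm^3


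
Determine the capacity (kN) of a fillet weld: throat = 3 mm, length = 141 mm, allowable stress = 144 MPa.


Strength = throat * length * allowable stress
= 3 * 141 * 144 N
= 60912 N
= 60.91 kN

60.91 kN


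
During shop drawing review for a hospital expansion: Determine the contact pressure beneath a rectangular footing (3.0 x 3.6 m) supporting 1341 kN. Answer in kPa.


A = 3.0 * 3.6 = 10.8 m^2
q = P / A = 1341 / 10.8
= 124.1667 kPa

124.1667 kPa


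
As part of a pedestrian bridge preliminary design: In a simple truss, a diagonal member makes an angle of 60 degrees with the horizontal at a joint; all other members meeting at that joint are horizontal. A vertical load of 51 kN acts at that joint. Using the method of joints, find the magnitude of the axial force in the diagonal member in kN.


At the joint, only the diagonal has a vertical component, so vertical equilibrium gives:
F * sin(60) = 51
F = 51 / sin(60)
= 51 / 0.866025
= 58.89 kN

58.89 kN


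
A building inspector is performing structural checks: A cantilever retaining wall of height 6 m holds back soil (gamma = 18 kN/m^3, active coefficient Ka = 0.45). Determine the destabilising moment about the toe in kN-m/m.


Pa = 0.5 * Ka * gamma * H^2
= 0.5 * 0.45 * 18 * 6^2
= 145.8 kN/m
Arm = H / 3 = 6 / 3 = 2.0 m
Mo = Pa * arm = Pa * H / 3 = 145.8 * 6 / 3 = 291.6 kN-m/m

291.6 kN-m/m


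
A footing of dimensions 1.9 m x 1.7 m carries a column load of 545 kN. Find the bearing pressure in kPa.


A = 1.9 * 1.7 = 3.23 m^2
q = P / A = 545 / 3.23
= 168.7307 kPa

168.7307 kPa


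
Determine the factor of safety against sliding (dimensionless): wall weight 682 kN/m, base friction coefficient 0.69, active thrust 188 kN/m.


Resisting force = mu * W = 0.69 * 682 = 470.58 kN/m
FOS = Resisting / Driving = 470.58 / 188
= 2.5031 (dimensionless)

2.5031 (dimensionless)


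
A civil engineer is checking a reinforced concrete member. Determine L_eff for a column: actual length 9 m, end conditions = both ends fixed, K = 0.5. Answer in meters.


L_eff = K * L
= 0.5 * 9
= 4.5 m

4.5 m


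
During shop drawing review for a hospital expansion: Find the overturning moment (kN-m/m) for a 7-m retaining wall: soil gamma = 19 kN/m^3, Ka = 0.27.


Pa = 0.5 * Ka * gamma * H^2
= 0.5 * 0.27 * 19 * 7^2
= 125.685 kN/m
Arm = H / 3 = 7 / 3 = 2.3333 m
Mo = Pa * arm = Pa * H / 3 = 125.685 * 7 / 3 = 293.265 kN-m/m

293.265 kN-m/m


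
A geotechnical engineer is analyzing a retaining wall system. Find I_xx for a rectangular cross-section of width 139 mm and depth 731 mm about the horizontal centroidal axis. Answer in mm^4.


I = b * h^3 / 12
= 139 * 731^3 / 12
= 139 * 390617891 / 12
= 4524657237.42 mm^4

4524657237.42 mm^4


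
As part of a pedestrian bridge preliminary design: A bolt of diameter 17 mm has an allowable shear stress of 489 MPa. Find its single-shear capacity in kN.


A = pi * d^2 / 4 = pi * 17^2 / 4 = 226.9801 mm^2
V = f_v * A / 1000 = 489 * 226.9801 / 1000
= 110.9933 kN

110.9933 kN


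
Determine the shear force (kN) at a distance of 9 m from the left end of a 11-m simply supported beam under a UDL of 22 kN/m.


R_A = w * L / 2 = 22 * 11 / 2 = 121.0 kN
V(x) = R_A - w * x = 121.0 - 22 * 9
= -77.0 kN

-77.0 kN


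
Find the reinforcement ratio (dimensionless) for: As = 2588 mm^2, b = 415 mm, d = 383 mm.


rho = As / (b * d)
= 2588 / (415 * 383)
= 2588 / 158945
= 0.016282 (dimensionless)

0.016282 (dimensionless)


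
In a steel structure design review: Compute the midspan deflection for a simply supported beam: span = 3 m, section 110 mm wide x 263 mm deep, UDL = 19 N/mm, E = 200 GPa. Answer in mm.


I = 110 * 263^3 / 12 = 166754930.83 mm^4
L = 3000.0 mm, w = 19 N/mm, E = 200000.0 MPa
delta = 5 * w * L^4 / (384 * E * I)
= 5 * 19 * 3000.0^4 / (384 * 200000.0 * 166754930.83)
= 0.6009 mm

0.6009 mm


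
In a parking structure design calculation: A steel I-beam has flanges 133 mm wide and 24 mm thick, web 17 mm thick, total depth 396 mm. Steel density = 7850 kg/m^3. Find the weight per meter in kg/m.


A_flanges = 2 * 133 * 24 = 6384 mm^2
A_web = (396 - 2 * 24) * 17 = 5916 mm^2
A_total = 6384 + 5916 = 12300 mm^2 = 0.012300 m^2
Weight = rho * A = 7850 * 0.012300 = 96.555 kg/m

96.555 kg/m


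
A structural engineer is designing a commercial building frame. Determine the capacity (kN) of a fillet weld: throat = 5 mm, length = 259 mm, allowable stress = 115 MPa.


Strength = throat * length * allowable stress
= 5 * 259 * 115 N
= 148925 N
= 148.93 kN

148.93 kN


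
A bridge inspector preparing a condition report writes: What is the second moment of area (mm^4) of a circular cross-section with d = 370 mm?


r = d / 2 = 370 / 2 = 185.0 mm
I = pi * r^4 / 4 = pi * 185.0^4 / 4
= 919976629.57 mm^4

919976629.57 mm^4


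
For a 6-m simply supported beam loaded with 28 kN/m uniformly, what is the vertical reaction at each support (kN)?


Total load = w * L = 28 * 6 = 168 kN
By symmetry, each reaction R = total / 2 = 168 / 2 = 84.0 kN

84.0 kN


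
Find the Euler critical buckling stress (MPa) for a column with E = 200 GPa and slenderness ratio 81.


sigma_cr = pi^2 * E / lambda^2
= 9.8696 * 200000.0 / 81^2
= 9.8696 * 200000.0 / 6561
= 300.8567 MPa

300.8567 MPa


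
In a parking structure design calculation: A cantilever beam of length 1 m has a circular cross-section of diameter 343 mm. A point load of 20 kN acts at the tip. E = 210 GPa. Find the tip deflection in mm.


I = pi * d^4 / 64 = pi * 343^4 / 64 = 679432596.67 mm^4
L = 1000.0 mm, P = 20000.0 N, E = 210000.0 MPa
delta = P * L^3 / (3 * E * I)
= 20000.0 * 1000.0^3 / (3 * 210000.0 * 679432596.67)
= 0.0467 mm

0.0467 mm


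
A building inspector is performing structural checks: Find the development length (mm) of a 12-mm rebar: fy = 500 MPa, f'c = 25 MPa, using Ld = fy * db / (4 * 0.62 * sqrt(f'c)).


Ld = (fy * db) / (4 * 0.62 * sqrt(f'c))
= (500 * 12) / (4 * 0.62 * sqrt(25))
= 6000 / 12.4
= 483.87 mm

483.87 mm


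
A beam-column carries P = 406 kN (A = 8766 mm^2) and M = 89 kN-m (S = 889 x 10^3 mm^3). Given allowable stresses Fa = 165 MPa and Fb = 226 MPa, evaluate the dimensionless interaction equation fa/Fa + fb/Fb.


f_a = P / A = 406000.0 / 8766 = 46.3153 MPa
f_b = M / S = 89000000.0 / 889000.0 = 100.1125 MPa
Ratio = f_a / Fa + f_b / Fb
= 46.3153 / 165 + 100.1125 / 226
= 0.7237 (dimensionless)

0.7237 (dimensionless)


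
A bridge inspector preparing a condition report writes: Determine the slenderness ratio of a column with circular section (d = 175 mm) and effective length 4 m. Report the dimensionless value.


Radius of gyration r = d / 4 = 175 / 4 = 43.75 mm
L_eff = 4000.0 mm
Slenderness ratio = L / r = 4000.0 / 43.75 = 91.43 (dimensionless)

91.43 (dimensionless)


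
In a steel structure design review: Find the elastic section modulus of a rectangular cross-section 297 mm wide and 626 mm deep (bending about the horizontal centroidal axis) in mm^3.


S = b * h^2 / 6
= 297 * 626^2 / 6
= 297 * 391876 / 6
= 19397862.0 mm^3

19397862.0 mm^3


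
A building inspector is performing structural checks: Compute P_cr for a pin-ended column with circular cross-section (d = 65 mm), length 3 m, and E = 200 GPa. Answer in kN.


I = pi * d^4 / 64 = 876240.51 mm^4
L = 3000.0 mm
P_cr = pi^2 * E * I / L^2
= 9.8696 * 200000.0 * 876240.51 / 3000.0^2
= 192181.05 N = 192.181 kN

192.181 kN


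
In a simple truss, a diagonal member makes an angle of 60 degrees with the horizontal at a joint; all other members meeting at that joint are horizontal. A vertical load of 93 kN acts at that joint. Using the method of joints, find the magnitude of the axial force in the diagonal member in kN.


At the joint, only the diagonal has a vertical component, so vertical equilibrium gives:
F * sin(60) = 93
F = 93 / sin(60)
= 93 / 0.866025
= 107.39 kN

107.39 kN


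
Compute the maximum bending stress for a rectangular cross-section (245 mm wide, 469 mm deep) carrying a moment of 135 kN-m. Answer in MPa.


I = b * h^3 / 12 = 245 * 469^3 / 12 = 2106218225.42 mm^4
y = h / 2 = 469 / 2 = 234.5 mm
M = 135 kN-m = 135000000.0 N-mm
sigma = M * y / I = 135000000.0 * 234.5 / 2106218225.42
= 15.03 MPa

15.03 MPa


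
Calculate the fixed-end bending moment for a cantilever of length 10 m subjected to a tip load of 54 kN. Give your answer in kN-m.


For a cantilever with a point load at the free end:
M_max = P * L = 54 * 10 = 540 kN-m

540 kN-m


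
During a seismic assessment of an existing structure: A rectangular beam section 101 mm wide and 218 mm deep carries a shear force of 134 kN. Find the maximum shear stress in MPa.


A = b * h = 101 * 218 = 22018 mm^2
V = 134 kN = 134000.0 N
tau_max = 1.5 * V / A = 1.5 * 134000.0 / 22018
= 9.1289 MPa

9.1289 MPa


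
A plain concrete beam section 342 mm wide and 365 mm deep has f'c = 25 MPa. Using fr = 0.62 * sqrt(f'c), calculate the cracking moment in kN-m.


fr = 0.62 * sqrt(25) = 0.62 * 5.0 = 3.1 MPa
I = 342 * 365^3 / 12 = 1385873062.5 mm^4
y_t = 182.5 mm
M_cr = fr * I / y_t = 3.1 * 1385873062.5 / 182.5 N-mm
= 23.5409 kN-m

23.5409 kN-m


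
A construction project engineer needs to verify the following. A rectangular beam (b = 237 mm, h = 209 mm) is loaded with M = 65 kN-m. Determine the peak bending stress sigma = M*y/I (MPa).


I = b * h^3 / 12 = 237 * 209^3 / 12 = 180304247.75 mm^4
y = h / 2 = 209 / 2 = 104.5 mm
M = 65 kN-m = 65000000.0 N-mm
sigma = M * y / I = 65000000.0 * 104.5 / 180304247.75
= 37.67 MPa

37.67 MPa


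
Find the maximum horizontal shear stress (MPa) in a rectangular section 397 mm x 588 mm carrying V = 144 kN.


A = b * h = 397 * 588 = 233436 mm^2
V = 144 kN = 144000.0 N
tau_max = 1.5 * V / A = 1.5 * 144000.0 / 233436
= 0.9253 MPa

0.9253 MPa


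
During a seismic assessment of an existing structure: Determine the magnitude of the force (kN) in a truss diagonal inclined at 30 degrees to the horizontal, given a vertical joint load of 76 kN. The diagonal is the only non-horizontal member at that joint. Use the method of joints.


At the joint, only the diagonal has a vertical component, so vertical equilibrium gives:
F * sin(30) = 76
F = 76 / sin(30)
= 76 / 0.5
= 152.0 kN

152.0 kN


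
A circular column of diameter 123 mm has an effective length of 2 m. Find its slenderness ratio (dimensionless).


Radius of gyration r = d / 4 = 123 / 4 = 30.75 mm
L_eff = 2000.0 mm
Slenderness ratio = L / r = 2000.0 / 30.75 = 65.04 (dimensionless)

65.04 (dimensionless)


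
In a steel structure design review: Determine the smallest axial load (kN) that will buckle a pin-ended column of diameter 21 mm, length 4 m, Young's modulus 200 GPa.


I = pi * d^4 / 64 = 9546.56 mm^4
L = 4000.0 mm
P_cr = pi^2 * E * I / L^2
= 9.8696 * 200000.0 * 9546.56 / 4000.0^2
= 1177.76 N = 1.1778 kN

1.1778 kN


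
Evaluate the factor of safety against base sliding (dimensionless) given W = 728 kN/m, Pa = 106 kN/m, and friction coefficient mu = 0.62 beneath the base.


Resisting force = mu * W = 0.62 * 728 = 451.36 kN/m
FOS = Resisting / Driving = 451.36 / 106
= 4.2581 (dimensionless)

4.2581 (dimensionless)


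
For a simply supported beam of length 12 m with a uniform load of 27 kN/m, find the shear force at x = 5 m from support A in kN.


R_A = w * L / 2 = 27 * 12 / 2 = 162.0 kN
V(x) = R_A - w * x = 162.0 - 27 * 5
= 27.0 kN

27.0 kN


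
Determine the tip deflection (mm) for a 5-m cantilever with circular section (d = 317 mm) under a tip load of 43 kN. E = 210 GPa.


I = pi * d^4 / 64 = pi * 317^4 / 64 = 495686336.22 mm^4
L = 5000.0 mm, P = 43000.0 N, E = 210000.0 MPa
delta = P * L^3 / (3 * E * I)
= 43000.0 * 5000.0^3 / (3 * 210000.0 * 495686336.22)
= 17.212 mm

17.212 mm


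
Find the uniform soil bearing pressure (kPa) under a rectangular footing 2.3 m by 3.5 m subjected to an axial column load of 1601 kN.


A = 2.3 * 3.5 = 8.05 m^2
q = P / A = 1601 / 8.05
= 198.882 kPa

198.882 kPa


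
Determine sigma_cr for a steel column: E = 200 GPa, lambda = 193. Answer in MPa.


sigma_cr = pi^2 * E / lambda^2
= 9.8696 * 200000.0 / 193^2
= 9.8696 * 200000.0 / 37249
= 52.9926 MPa

52.9926 MPa


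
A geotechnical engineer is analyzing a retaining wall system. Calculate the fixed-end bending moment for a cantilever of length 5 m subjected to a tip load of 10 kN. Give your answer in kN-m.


For a cantilever with a point load at the free end:
M_max = P * L = 10 * 5 = 50 kN-m

50 kN-m


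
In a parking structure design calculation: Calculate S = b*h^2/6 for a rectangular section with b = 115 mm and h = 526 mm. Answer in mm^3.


S = b * h^2 / 6
= 115 * 526^2 / 6
= 115 * 276676 / 6
= 5302956.67 mm^3

5302956.67 mm^3


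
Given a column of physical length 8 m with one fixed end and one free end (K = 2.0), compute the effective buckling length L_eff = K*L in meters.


L_eff = K * L
= 2.0 * 8
= 16.0 m

16.0 m


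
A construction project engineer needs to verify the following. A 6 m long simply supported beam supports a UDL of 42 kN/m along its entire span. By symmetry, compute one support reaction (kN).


Total load = w * L = 42 * 6 = 252 kN
By symmetry, each reaction R = total / 2 = 252 / 2 = 126.0 kN

126.0 kN


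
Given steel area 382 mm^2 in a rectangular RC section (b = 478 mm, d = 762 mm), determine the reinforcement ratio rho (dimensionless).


rho = As / (b * d)
= 382 / (478 * 762)
= 382 / 364236
= 0.001049 (dimensionless)

0.001049 (dimensionless)


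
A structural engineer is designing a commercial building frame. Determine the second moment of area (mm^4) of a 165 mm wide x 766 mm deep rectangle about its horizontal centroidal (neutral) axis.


I = b * h^3 / 12
= 165 * 766^3 / 12
= 165 * 449455096 / 12
= 6180007570.0 mm^4

6180007570.0 mm^4


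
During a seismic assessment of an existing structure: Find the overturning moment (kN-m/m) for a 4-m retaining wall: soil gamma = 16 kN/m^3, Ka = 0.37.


Pa = 0.5 * Ka * gamma * H^2
= 0.5 * 0.37 * 16 * 4^2
= 47.36 kN/m
Arm = H / 3 = 4 / 3 = 1.3333 m
Mo = Pa * arm = Pa * H / 3 = 47.36 * 4 / 3 = 63.1467 kN-m/m

63.1467 kN-m/m


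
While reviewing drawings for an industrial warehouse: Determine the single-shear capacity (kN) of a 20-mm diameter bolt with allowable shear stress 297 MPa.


A = pi * d^2 / 4 = pi * 20^2 / 4 = 314.1593 mm^2
V = f_v * A / 1000 = 297 * 314.1593 / 1000
= 93.3053 kN

93.3053 kN


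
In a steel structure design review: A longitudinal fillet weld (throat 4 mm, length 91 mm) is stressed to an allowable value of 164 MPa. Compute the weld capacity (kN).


Strength = throat * length * allowable stress
= 4 * 91 * 164 N
= 59696 N
= 59.7 kN

59.7 kN


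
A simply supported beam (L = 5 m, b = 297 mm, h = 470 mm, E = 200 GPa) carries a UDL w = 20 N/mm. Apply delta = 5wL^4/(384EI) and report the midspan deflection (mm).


I = 297 * 470^3 / 12 = 2569619250.0 mm^4
L = 5000.0 mm, w = 20 N/mm, E = 200000.0 MPa
delta = 5 * w * L^4 / (384 * E * I)
= 5 * 20 * 5000.0^4 / (384 * 200000.0 * 2569619250.0)
= 0.3167 mm

0.3167 mm


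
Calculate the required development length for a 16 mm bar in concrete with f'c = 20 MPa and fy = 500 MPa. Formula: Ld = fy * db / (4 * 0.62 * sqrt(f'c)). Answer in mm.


Ld = (fy * db) / (4 * 0.62 * sqrt(f'c))
= (500 * 16) / (4 * 0.62 * sqrt(20))
= 8000 / 11.0909
= 721.31 mm

721.31 mm


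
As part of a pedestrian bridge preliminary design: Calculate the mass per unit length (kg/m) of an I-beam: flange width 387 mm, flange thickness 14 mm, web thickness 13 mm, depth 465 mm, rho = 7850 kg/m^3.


A_flanges = 2 * 387 * 14 = 10836 mm^2
A_web = (465 - 2 * 14) * 13 = 5681 mm^2
A_total = 10836 + 5681 = 16517 mm^2 = 0.016517 m^2
Weight = rho * A = 7850 * 0.016517 = 129.6584 kg/m

129.6584 kg/m


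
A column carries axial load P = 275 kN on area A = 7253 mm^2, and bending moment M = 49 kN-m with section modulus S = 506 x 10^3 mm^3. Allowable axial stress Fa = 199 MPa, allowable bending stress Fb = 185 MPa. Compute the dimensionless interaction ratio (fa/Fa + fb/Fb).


f_a = P / A = 275000.0 / 7253 = 37.9153 MPa
f_b = M / S = 49000000.0 / 506000.0 = 96.8379 MPa
Ratio = f_a / Fa + f_b / Fb
= 37.9153 / 199 + 96.8379 / 185
= 0.714 (dimensionless)

0.714 (dimensionless)


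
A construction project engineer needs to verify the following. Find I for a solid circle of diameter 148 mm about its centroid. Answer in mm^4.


r = d / 2 = 148 / 2 = 74.0 mm
I = pi * r^4 / 4 = pi * 74.0^4 / 4
= 23551401.72 mm^4

23551401.72 mm^4


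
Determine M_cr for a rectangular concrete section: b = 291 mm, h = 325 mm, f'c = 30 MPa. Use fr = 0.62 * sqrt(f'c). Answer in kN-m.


fr = 0.62 * sqrt(30) = 0.62 * 5.4772 = 3.3959 MPa
I = 291 * 325^3 / 12 = 832457031.25 mm^4
y_t = 162.5 mm
M_cr = fr * I / y_t = 3.3959 * 832457031.25 / 162.5 N-mm
= 17.3965 kN-m

17.3965 kN-m


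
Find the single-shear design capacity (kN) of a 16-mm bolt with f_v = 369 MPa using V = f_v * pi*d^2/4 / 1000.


A = pi * d^2 / 4 = pi * 16^2 / 4 = 201.0619 mm^2
V = f_v * A / 1000 = 369 * 201.0619 / 1000
= 74.1919 kN

74.1919 kN


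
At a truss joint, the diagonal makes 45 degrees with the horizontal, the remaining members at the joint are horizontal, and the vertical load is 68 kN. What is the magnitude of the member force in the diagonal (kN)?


At the joint, only the diagonal has a vertical component, so vertical equilibrium gives:
F * sin(45) = 68
F = 68 / sin(45)
= 68 / 0.707107
= 96.17 kN

96.17 kN


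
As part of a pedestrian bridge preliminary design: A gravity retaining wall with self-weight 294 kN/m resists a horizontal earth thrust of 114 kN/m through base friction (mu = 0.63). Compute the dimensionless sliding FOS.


Resisting force = mu * W = 0.63 * 294 = 185.22 kN/m
FOS = Resisting / Driving = 185.22 / 114
= 1.6247 (dimensionless)

1.6247 (dimensionless)


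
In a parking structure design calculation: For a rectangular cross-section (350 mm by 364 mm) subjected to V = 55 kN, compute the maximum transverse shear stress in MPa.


A = b * h = 350 * 364 = 127400 mm^2
V = 55 kN = 55000.0 N
tau_max = 1.5 * V / A = 1.5 * 55000.0 / 127400
= 0.6476 MPa

0.6476 MPa


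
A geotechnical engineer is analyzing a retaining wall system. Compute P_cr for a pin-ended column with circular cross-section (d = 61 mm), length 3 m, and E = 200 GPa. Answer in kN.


I = pi * d^4 / 64 = 679656.13 mm^4
L = 3000.0 mm
P_cr = pi^2 * E * I / L^2
= 9.8696 * 200000.0 * 679656.13 / 3000.0^2
= 149065.27 N = 149.0653 kN

149.0653 kN


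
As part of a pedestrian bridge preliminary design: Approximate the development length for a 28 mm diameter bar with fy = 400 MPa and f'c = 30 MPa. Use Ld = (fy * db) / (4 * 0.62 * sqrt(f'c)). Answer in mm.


Ld = (fy * db) / (4 * 0.62 * sqrt(f'c))
= (400 * 28) / (4 * 0.62 * sqrt(30))
= 11200 / 13.5835
= 824.53 mm

824.53 mm


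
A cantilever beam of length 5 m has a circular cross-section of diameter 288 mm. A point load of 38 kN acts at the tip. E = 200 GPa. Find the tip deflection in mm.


I = pi * d^4 / 64 = pi * 288^4 / 64 = 337706834.33 mm^4
L = 5000.0 mm, P = 38000.0 N, E = 200000.0 MPa
delta = P * L^3 / (3 * E * I)
= 38000.0 * 5000.0^3 / (3 * 200000.0 * 337706834.33)
= 23.4424 mm

23.4424 mm


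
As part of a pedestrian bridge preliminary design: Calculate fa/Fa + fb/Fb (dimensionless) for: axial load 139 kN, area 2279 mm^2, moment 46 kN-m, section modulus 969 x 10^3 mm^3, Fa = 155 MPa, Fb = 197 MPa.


f_a = P / A = 139000.0 / 2279 = 60.9917 MPa
f_b = M / S = 46000000.0 / 969000.0 = 47.4716 MPa
Ratio = f_a / Fa + f_b / Fb
= 60.9917 / 155 + 47.4716 / 197
= 0.6345 (dimensionless)

0.6345 (dimensionless)


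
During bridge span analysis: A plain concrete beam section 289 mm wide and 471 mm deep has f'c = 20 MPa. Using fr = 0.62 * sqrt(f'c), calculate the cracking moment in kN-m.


fr = 0.62 * sqrt(20) = 0.62 * 4.4721 = 2.7727 MPa
I = 289 * 471^3 / 12 = 2516397923.25 mm^4
y_t = 235.5 mm
M_cr = fr * I / y_t = 2.7727 * 2516397923.25 / 235.5 N-mm
= 29.6275 kN-m

29.6275 kN-m


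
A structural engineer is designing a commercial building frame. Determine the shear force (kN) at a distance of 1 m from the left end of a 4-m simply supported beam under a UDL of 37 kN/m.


R_A = w * L / 2 = 37 * 4 / 2 = 74.0 kN
V(x) = R_A - w * x = 74.0 - 37 * 1
= 37.0 kN

37.0 kN


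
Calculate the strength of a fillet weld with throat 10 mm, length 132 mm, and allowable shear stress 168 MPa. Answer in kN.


Strength = throat * length * allowable stress
= 10 * 132 * 168 N
= 221760 N
= 221.76 kN

221.76 kN


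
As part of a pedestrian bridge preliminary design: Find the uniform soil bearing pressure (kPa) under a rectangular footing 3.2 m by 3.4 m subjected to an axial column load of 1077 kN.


A = 3.2 * 3.4 = 10.88 m^2
q = P / A = 1077 / 10.88
= 98.989 kPa

98.989 kPa


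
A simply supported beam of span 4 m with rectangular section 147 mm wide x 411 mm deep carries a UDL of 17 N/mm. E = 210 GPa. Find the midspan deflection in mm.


I = 147 * 411^3 / 12 = 850475004.75 mm^4
L = 4000.0 mm, w = 17 N/mm, E = 210000.0 MPa
delta = 5 * w * L^4 / (384 * E * I)
= 5 * 17 * 4000.0^4 / (384 * 210000.0 * 850475004.75)
= 0.3173 mm

0.3173 mm


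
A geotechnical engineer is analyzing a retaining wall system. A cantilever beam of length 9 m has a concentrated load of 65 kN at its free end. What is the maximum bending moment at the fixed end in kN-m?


For a cantilever with a point load at the free end:
M_max = P * L = 65 * 9 = 585 kN-m

585 kN-m


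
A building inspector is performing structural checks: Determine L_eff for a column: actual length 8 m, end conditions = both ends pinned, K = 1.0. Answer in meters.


L_eff = K * L
= 1.0 * 8
= 8.0 m

8.0 m


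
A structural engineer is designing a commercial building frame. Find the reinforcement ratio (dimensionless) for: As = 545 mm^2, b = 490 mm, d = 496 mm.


rho = As / (b * d)
= 545 / (490 * 496)
= 545 / 243040
= 0.002242 (dimensionless)

0.002242 (dimensionless)


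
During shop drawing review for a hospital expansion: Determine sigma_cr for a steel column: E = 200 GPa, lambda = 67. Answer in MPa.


sigma_cr = pi^2 * E / lambda^2
= 9.8696 * 200000.0 / 67^2
= 9.8696 * 200000.0 / 4489
= 439.724 MPa

439.724 MPa


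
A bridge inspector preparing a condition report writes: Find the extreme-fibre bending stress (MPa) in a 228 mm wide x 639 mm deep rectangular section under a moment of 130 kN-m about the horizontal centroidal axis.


I = b * h^3 / 12 = 228 * 639^3 / 12 = 4957425261.0 mm^4
y = h / 2 = 639 / 2 = 319.5 mm
M = 130 kN-m = 130000000.0 N-mm
sigma = M * y / I = 130000000.0 * 319.5 / 4957425261.0
= 8.38 MPa

8.38 MPa


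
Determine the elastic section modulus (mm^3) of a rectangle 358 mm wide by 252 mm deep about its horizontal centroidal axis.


S = b * h^2 / 6
= 358 * 252^2 / 6
= 358 * 63504 / 6
= 3789072.0 mm^3

3789072.0 mm^3


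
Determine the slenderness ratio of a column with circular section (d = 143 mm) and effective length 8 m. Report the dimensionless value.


Radius of gyration r = d / 4 = 143 / 4 = 35.75 mm
L_eff = 8000.0 mm
Slenderness ratio = L / r = 8000.0 / 35.75 = 223.78 (dimensionless)

223.78 (dimensionless)


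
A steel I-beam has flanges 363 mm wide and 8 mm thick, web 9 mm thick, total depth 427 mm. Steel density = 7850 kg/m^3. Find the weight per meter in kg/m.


A_flanges = 2 * 363 * 8 = 5808 mm^2
A_web = (427 - 2 * 8) * 9 = 3699 mm^2
A_total = 5808 + 3699 = 9507 mm^2 = 0.009507 m^2
Weight = rho * A = 7850 * 0.009507 = 74.6299 kg/m

74.6299 kg/m


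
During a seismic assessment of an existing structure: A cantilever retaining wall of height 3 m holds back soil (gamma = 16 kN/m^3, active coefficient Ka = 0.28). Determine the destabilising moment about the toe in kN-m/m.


Pa = 0.5 * Ka * gamma * H^2
= 0.5 * 0.28 * 16 * 3^2
= 20.16 kN/m
Arm = H / 3 = 3 / 3 = 1.0 m
Mo = Pa * arm = Pa * H / 3 = 20.16 * 3 / 3 = 20.16 kN-m/m

20.16 kN-m/m
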